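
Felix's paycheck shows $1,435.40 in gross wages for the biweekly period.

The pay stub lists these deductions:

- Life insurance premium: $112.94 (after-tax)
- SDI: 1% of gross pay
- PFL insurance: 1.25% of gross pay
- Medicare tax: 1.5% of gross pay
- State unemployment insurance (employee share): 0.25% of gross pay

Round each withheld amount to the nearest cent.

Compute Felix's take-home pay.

State unemployment insurance (employee share): $1,435.40 × 0.0025 = $3.59
PFL insurance: $1,435.40 × 0.0125 = $17.94
SDI: $1,435.40 × 0.01 = $14.35
Medicare tax: $1,435.40 × 0.015 = $21.53
Life insurance premium: $112.94
Total deductions = $3.59 + $17.94 + $14.35 + $21.53 + $112.94 = $170.35
Net pay = $1,435.40 − $170.35 = $1,265.05

$1,265.05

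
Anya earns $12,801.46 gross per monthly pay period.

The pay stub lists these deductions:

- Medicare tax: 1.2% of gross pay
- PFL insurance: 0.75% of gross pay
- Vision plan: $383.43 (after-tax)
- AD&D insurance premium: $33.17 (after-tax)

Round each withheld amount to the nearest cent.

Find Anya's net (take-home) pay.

Medicare tax: $12,801.46 × 0.012 = $153.62
PFL insurance: $12,801.46 × 0.0075 = $96.01
AD&D insurance premium: $33.17
Vision plan: $383.43
Total deductions = $153.62 + $96.01 + $33.17 + $383.43 = $666.23
Net pay = $12,801.46 − $666.23 = $12,135.23

$12,135.23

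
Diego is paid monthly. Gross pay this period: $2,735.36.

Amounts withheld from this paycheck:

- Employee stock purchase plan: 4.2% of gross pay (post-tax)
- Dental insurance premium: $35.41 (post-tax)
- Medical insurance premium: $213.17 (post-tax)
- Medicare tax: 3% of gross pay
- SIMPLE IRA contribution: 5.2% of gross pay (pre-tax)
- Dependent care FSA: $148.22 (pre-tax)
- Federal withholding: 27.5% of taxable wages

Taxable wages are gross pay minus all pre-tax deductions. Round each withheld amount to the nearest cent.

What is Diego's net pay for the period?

SIMPLE IRA contribution: $2,735.36 × 0.052 = $142.24
Dependent care FSA: $148.22
Pre-tax total = $142.24 + $148.22 = $290.46
Taxable wages = $2,735.36 − $290.46 = $2,444.90
Federal withholding: $2,444.90 × 0.275 = $672.35
Medicare tax: $2,735.36 × 0.03 = $82.06
Dental insurance premium: $35.41
Employee stock purchase plan: $2,735.36 × 0.042 = $114.89
Medical insurance premium: $213.17
Total deductions = $142.24 + $148.22 + $672.35 + $82.06 + $35.41 + $114.89 + $213.17 = $1,408.34
Net pay = $2,735.36 − $1,408.34 = $1,327.02

$1,327.02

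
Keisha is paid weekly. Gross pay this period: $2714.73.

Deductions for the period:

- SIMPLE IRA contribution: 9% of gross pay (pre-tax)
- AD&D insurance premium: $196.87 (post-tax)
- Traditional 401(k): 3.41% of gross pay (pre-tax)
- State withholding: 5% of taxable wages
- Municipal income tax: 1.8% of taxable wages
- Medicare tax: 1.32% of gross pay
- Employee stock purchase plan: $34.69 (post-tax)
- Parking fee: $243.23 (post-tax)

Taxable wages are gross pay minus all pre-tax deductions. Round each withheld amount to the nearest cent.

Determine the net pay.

$1705.52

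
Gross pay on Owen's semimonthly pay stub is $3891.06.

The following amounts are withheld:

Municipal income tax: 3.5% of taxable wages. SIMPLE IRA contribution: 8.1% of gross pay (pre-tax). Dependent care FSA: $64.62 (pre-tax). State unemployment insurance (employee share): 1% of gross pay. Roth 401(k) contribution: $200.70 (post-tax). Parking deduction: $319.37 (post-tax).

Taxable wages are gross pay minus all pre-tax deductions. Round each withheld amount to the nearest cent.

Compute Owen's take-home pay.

$2829.39

SIMPLE IRA contribution: $3891.06 × 0.081 = $315.18
Dependent care FSA: $64.62
Pre-tax total = $315.18 + $64.62 = $379.80
Taxable wages = $3891.06 − $379.80 = $3511.26
Municipal income tax: $3511.26 × 0.035 = $122.89
State unemployment insurance (employee share): $3891.06 × 0.01 = $38.91
Parking deduction: $319.37
Roth 401(k) contribution: $200.70
Total deductions = $315.18 + $64.62 + $122.89 + $38.91 + $319.37 + $200.70 = $1061.67
Net pay = $3891.06 − $1061.67 = $2829.39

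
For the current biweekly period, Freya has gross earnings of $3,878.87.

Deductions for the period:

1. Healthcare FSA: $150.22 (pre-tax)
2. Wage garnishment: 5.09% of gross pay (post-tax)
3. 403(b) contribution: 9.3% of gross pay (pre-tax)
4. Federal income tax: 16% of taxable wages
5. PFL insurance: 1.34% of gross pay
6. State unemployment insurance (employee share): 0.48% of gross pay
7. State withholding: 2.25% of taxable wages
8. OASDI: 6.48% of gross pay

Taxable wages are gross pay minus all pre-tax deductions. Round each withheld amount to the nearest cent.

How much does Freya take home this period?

$2,233.89

Healthcare FSA: $150.22
403(b) contribution: $3,878.87 × 0.093 = $360.73
Pre-tax total = $150.22 + $360.73 = $510.95
Taxable wages = $3,878.87 − $510.95 = $3,367.92
State withholding: $3,367.92 × 0.0225 = $75.78
Federal income tax: $3,367.92 × 0.16 = $538.87
OASDI: $3,878.87 × 0.0648 = $251.35
PFL insurance: $3,878.87 × 0.0134 = $51.98
State unemployment insurance (employee share): $3,878.87 × 0.0048 = $18.62
Wage garnishment: $3,878.87 × 0.0509 = $197.43
Total deductions = $150.22 + $360.73 + $75.78 + $538.87 + $251.35 + $51.98 + $18.62 + $197.43 = $1,644.98
Net pay = $3,878.87 − $1,644.98 = $2,233.89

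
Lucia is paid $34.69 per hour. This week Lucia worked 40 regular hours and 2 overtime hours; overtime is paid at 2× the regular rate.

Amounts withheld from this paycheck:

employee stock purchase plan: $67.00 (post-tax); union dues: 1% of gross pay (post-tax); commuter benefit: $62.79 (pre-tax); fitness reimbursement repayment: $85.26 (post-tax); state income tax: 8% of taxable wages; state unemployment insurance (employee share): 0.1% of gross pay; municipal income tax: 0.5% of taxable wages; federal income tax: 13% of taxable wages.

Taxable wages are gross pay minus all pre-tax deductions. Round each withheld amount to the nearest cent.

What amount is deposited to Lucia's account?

$979.85

Regular pay: 40 × $34.69 = $1,387.60
Overtime pay: 2 × $34.69 × 2 = $138.76
Gross pay = $1,387.60 + $138.76 = $1,526.36
Commuter benefit: $62.79
Taxable wages = $1,526.36 − $62.79 = $1,463.57
Municipal income tax: $1,463.57 × 0.005 = $7.32
State income tax: $1,463.57 × 0.08 = $117.09
Federal income tax: $1,463.57 × 0.13 = $190.26
State unemployment insurance (employee share): $1,526.36 × 0.001 = $1.53
Fitness reimbursement repayment: $85.26
Employee stock purchase plan: $67.00
Union dues: $1,526.36 × 0.01 = $15.26
Total deductions = $62.79 + $7.32 + $117.09 + $190.26 + $1.53 + $85.26 + $67.00 + $15.26 = $546.51
Net pay = $1,526.36 − $546.51 = $979.85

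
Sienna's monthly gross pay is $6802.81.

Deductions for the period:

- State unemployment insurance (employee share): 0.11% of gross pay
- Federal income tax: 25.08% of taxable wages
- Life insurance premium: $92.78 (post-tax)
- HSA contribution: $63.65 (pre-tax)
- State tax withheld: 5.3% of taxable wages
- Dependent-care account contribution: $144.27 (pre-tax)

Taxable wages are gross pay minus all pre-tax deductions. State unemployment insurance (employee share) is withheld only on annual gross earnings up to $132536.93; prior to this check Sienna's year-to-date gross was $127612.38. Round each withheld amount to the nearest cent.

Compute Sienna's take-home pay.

$4493.16

Dependent-care account contribution: $144.27
HSA contribution: $63.65
Pre-tax total = $144.27 + $63.65 = $207.92
Taxable wages = $6802.81 − $207.92 = $6594.89
State tax withheld: $6594.89 × 0.053 = $349.53
Federal income tax: $6594.89 × 0.2508 = $1654.00
State unemployment insurance (employee share): only $132536.93 − $127612.38 = $4924.55 of this check is subject → $4924.55 × 0.0011 = $5.42
Life insurance premium: $92.78
Total deductions = $144.27 + $63.65 + $349.53 + $1654.00 + $5.42 + $92.78 = $2309.65
Net pay = $6802.81 − $2309.65 = $4493.16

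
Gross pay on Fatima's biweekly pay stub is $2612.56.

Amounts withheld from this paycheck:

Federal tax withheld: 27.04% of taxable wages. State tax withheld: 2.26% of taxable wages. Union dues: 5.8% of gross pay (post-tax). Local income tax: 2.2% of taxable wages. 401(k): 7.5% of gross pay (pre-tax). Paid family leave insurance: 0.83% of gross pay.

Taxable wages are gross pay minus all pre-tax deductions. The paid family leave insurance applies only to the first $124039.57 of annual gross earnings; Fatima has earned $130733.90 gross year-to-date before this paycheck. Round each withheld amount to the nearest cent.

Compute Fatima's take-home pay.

401(k): $2612.56 × 0.075 = $195.94
Taxable wages = $2612.56 − $195.94 = $2416.62
Local income tax: $2416.62 × 0.022 = $53.17
Federal tax withheld: $2416.62 × 0.2704 = $653.45
State tax withheld: $2416.62 × 0.0226 = $54.62
Paid family leave insurance: annual cap $124039.57 already reached (YTD $130733.90), so $0.00
Union dues: $2612.56 × 0.058 = $151.53
Total deductions = $195.94 + $53.17 + $653.45 + $54.62 + $0.00 + $151.53 = $1108.71
Net pay = $2612.56 − $1108.71 = $1503.85

$1503.85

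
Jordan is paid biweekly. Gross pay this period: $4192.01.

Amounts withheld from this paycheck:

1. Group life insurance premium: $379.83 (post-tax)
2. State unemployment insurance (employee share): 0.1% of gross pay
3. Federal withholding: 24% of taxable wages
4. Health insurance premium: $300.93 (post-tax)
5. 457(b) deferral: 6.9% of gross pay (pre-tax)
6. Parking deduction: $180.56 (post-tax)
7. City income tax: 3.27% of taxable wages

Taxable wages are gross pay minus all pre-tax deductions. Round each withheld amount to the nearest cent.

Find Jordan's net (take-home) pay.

457(b) deferral: $4192.01 × 0.069 = $289.25
Taxable wages = $4192.01 − $289.25 = $3902.76
City income tax: $3902.76 × 0.0327 = $127.62
Federal withholding: $3902.76 × 0.24 = $936.66
State unemployment insurance (employee share): $4192.01 × 0.001 = $4.19
Health insurance premium: $300.93
Group life insurance premium: $379.83
Parking deduction: $180.56
Total deductions = $289.25 + $127.62 + $936.66 + $4.19 + $300.93 + $379.83 + $180.56 = $2219.04
Net pay = $4192.01 − $2219.04 = $1972.97

$1972.97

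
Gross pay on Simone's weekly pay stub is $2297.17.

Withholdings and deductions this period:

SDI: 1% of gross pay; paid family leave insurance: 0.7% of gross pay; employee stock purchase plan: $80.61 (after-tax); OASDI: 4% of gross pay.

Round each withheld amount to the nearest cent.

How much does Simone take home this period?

$2085.62

OASDI: $2297.17 × 0.04 = $91.89
Paid family leave insurance: $2297.17 × 0.007 = $16.08
SDI: $2297.17 × 0.01 = $22.97
Employee stock purchase plan: $80.61
Total deductions = $91.89 + $16.08 + $22.97 + $80.61 = $211.55
Net pay = $2297.17 − $211.55 = $2085.62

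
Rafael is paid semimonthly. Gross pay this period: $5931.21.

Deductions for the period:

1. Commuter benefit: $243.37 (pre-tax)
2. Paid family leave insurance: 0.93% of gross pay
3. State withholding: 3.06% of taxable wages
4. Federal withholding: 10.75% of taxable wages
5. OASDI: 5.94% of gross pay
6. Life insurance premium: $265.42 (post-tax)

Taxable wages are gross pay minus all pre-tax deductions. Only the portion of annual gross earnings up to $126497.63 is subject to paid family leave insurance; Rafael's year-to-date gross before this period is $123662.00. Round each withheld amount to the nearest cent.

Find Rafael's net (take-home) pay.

Commuter benefit: $243.37
Taxable wages = $5931.21 − $243.37 = $5687.84
State withholding: $5687.84 × 0.0306 = $174.05
Federal withholding: $5687.84 × 0.1075 = $611.44
OASDI: $5931.21 × 0.0594 = $352.31
Paid family leave insurance: only $126497.63 − $123662.00 = $2835.63 of this check is subject → $2835.63 × 0.0093 = $26.37
Life insurance premium: $265.42
Total deductions = $243.37 + $174.05 + $611.44 + $352.31 + $26.37 + $265.42 = $1672.96
Net pay = $5931.21 − $1672.96 = $4258.25

$4258.25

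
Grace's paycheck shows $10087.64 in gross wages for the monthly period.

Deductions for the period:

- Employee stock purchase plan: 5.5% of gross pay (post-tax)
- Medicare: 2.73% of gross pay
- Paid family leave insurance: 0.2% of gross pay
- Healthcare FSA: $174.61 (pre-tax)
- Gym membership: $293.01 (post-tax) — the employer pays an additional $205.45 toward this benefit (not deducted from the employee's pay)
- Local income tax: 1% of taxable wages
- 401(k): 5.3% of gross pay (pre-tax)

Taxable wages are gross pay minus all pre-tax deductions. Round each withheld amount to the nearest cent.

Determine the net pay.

$8141.21

Healthcare FSA: $174.61
401(k): $10087.64 × 0.053 = $534.64
Pre-tax total = $174.61 + $534.64 = $709.25
Taxable wages = $10087.64 − $709.25 = $9378.39
Local income tax: $9378.39 × 0.01 = $93.78
Medicare: $10087.64 × 0.0273 = $275.39
Paid family leave insurance: $10087.64 × 0.002 = $20.18
Employee stock purchase plan: $10087.64 × 0.055 = $554.82
Gym membership: $293.01
(Employer's $205.45 toward gym membership is not withheld from the employee.)
Total deductions = $174.61 + $534.64 + $93.78 + $275.39 + $20.18 + $554.82 + $293.01 = $1946.43
Net pay = $10087.64 − $1946.43 = $8141.21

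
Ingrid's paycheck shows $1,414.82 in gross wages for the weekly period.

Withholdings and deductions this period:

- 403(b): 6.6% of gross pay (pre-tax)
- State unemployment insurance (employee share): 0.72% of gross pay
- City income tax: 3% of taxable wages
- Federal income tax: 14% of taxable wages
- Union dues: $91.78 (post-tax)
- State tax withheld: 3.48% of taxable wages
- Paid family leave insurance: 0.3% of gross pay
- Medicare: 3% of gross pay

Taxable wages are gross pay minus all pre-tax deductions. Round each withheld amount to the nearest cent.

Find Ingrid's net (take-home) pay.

403(b): $1,414.82 × 0.066 = $93.38
Taxable wages = $1,414.82 − $93.38 = $1,321.44
City income tax: $1,321.44 × 0.03 = $39.64
State tax withheld: $1,321.44 × 0.0348 = $45.99
Federal income tax: $1,321.44 × 0.14 = $185.00
Medicare: $1,414.82 × 0.03 = $42.44
State unemployment insurance (employee share): $1,414.82 × 0.0072 = $10.19
Paid family leave insurance: $1,414.82 × 0.003 = $4.24
Union dues: $91.78
Total deductions = $93.38 + $39.64 + $45.99 + $185.00 + $42.44 + $10.19 + $4.24 + $91.78 = $512.66
Net pay = $1,414.82 − $512.66 = $902.16

$902.16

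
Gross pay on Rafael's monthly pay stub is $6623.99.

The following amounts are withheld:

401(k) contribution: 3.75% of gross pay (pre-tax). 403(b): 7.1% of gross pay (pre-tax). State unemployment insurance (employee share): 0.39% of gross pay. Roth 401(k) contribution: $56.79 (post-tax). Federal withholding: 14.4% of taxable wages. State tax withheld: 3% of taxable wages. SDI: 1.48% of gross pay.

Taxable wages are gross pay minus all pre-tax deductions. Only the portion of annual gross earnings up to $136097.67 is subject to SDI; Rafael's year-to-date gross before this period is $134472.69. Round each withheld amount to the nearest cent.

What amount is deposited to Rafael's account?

$4771.10

403(b): $6623.99 × 0.071 = $470.30
401(k) contribution: $6623.99 × 0.0375 = $248.40
Pre-tax total = $470.30 + $248.40 = $718.70
Taxable wages = $6623.99 − $718.70 = $5905.29
Federal withholding: $5905.29 × 0.144 = $850.36
State tax withheld: $5905.29 × 0.03 = $177.16
State unemployment insurance (employee share): $6623.99 × 0.0039 = $25.83
SDI: only $136097.67 − $134472.69 = $1624.98 of this check is subject → $1624.98 × 0.0148 = $24.05
Roth 401(k) contribution: $56.79
Total deductions = $470.30 + $248.40 + $850.36 + $177.16 + $25.83 + $24.05 + $56.79 = $1852.89
Net pay = $6623.99 − $1852.89 = $4771.10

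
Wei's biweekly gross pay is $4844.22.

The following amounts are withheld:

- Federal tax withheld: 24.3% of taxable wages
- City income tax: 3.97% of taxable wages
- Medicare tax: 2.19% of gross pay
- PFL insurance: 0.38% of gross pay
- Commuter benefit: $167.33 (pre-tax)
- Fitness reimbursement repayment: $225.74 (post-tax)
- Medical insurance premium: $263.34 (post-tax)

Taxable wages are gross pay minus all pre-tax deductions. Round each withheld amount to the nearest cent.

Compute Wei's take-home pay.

Commuter benefit: $167.33
Taxable wages = $4844.22 − $167.33 = $4676.89
Federal tax withheld: $4676.89 × 0.243 = $1136.48
City income tax: $4676.89 × 0.0397 = $185.67
PFL insurance: $4844.22 × 0.0038 = $18.41
Medicare tax: $4844.22 × 0.0219 = $106.09
Medical insurance premium: $263.34
Fitness reimbursement repayment: $225.74
Total deductions = $167.33 + $1136.48 + $185.67 + $18.41 + $106.09 + $263.34 + $225.74 = $2103.06
Net pay = $4844.22 − $2103.06 = $2741.16

$2741.16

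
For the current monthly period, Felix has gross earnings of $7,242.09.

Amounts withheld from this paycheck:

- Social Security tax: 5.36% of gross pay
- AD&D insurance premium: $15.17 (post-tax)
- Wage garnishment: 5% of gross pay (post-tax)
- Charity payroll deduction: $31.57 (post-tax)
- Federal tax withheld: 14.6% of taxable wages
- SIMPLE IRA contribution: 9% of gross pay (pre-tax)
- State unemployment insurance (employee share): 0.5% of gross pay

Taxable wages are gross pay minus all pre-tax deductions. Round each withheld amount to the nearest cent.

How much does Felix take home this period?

$4,794.89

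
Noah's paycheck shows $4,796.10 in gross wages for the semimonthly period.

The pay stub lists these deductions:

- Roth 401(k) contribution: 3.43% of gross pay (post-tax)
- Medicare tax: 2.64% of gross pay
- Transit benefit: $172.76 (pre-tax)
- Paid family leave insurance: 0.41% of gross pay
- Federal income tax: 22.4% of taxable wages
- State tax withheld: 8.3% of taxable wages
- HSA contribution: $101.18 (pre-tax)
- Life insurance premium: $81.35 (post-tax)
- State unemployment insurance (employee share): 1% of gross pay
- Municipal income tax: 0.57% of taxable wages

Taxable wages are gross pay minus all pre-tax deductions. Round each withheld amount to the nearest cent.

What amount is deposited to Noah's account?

$2,667.98

HSA contribution: $101.18
Transit benefit: $172.76
Pre-tax total = $101.18 + $172.76 = $273.94
Taxable wages = $4,796.10 − $273.94 = $4,522.16
Municipal income tax: $4,522.16 × 0.0057 = $25.78
Federal income tax: $4,522.16 × 0.224 = $1,012.96
State tax withheld: $4,522.16 × 0.083 = $375.34
Paid family leave insurance: $4,796.10 × 0.0041 = $19.66
Medicare tax: $4,796.10 × 0.0264 = $126.62
State unemployment insurance (employee share): $4,796.10 × 0.01 = $47.96
Life insurance premium: $81.35
Roth 401(k) contribution: $4,796.10 × 0.0343 = $164.51
Total deductions = $101.18 + $172.76 + $25.78 + $1,012.96 + $375.34 + $19.66 + $126.62 + $47.96 + $81.35 + $164.51 = $2,128.12
Net pay = $4,796.10 − $2,128.12 = $2,667.98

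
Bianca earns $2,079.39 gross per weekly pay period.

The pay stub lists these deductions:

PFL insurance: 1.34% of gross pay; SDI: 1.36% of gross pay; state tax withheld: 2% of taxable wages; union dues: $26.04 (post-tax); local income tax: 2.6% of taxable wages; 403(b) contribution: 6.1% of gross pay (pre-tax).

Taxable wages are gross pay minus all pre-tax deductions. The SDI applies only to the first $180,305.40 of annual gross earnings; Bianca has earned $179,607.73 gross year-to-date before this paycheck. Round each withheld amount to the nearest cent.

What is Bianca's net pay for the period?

$1,799.34

403(b) contribution: $2,079.39 × 0.061 = $126.84
Taxable wages = $2,079.39 − $126.84 = $1,952.55
Local income tax: $1,952.55 × 0.026 = $50.77
State tax withheld: $1,952.55 × 0.02 = $39.05
PFL insurance: $2,079.39 × 0.0134 = $27.86
SDI: only $180,305.40 − $179,607.73 = $697.67 of this check is subject → $697.67 × 0.0136 = $9.49
Union dues: $26.04
Total deductions = $126.84 + $50.77 + $39.05 + $27.86 + $9.49 + $26.04 = $280.05
Net pay = $2,079.39 − $280.05 = $1,799.34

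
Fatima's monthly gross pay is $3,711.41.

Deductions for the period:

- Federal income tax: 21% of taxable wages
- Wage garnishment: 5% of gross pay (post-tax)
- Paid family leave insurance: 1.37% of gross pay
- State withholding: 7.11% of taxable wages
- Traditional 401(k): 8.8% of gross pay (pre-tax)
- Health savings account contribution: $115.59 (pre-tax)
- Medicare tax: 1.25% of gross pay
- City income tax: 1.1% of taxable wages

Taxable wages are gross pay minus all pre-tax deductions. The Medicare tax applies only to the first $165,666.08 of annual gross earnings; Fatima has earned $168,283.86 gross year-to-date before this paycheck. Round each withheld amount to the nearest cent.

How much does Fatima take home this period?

Traditional 401(k): $3,711.41 × 0.088 = $326.60
Health savings account contribution: $115.59
Pre-tax total = $326.60 + $115.59 = $442.19
Taxable wages = $3,711.41 − $442.19 = $3,269.22
Federal income tax: $3,269.22 × 0.21 = $686.54
State withholding: $3,269.22 × 0.0711 = $232.44
City income tax: $3,269.22 × 0.011 = $35.96
Paid family leave insurance: $3,711.41 × 0.0137 = $50.85
Medicare tax: annual cap $165,666.08 already reached (YTD $168,283.86), so $0.00
Wage garnishment: $3,711.41 × 0.05 = $185.57
Total deductions = $326.60 + $115.59 + $686.54 + $232.44 + $35.96 + $50.85 + $0.00 + $185.57 = $1,633.55
Net pay = $3,711.41 − $1,633.55 = $2,077.86

$2,077.86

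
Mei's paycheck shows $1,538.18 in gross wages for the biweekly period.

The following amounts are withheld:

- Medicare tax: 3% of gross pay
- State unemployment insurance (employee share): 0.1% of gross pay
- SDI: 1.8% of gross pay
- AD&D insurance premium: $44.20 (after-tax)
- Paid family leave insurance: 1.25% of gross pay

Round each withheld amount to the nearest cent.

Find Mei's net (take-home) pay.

$1,399.37

Medicare tax: $1,538.18 × 0.03 = $46.15
SDI: $1,538.18 × 0.018 = $27.69
State unemployment insurance (employee share): $1,538.18 × 0.001 = $1.54
Paid family leave insurance: $1,538.18 × 0.0125 = $19.23
AD&D insurance premium: $44.20
Total deductions = $46.15 + $27.69 + $1.54 + $19.23 + $44.20 = $138.81
Net pay = $1,538.18 − $138.81 = $1,399.37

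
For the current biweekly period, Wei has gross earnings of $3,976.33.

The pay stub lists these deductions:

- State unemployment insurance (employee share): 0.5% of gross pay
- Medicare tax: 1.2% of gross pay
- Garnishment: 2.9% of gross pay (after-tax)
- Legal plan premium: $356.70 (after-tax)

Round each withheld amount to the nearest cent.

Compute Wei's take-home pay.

$3,436.72

Medicare tax: $3,976.33 × 0.012 = $47.72
State unemployment insurance (employee share): $3,976.33 × 0.005 = $19.88
Legal plan premium: $356.70
Garnishment: $3,976.33 × 0.029 = $115.31
Total deductions = $47.72 + $19.88 + $356.70 + $115.31 = $539.61
Net pay = $3,976.33 − $539.61 = $3,436.72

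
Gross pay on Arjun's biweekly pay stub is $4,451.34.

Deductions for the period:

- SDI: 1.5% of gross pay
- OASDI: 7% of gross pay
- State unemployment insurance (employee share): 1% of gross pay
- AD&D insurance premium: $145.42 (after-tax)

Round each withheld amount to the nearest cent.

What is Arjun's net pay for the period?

$3,883.05

SDI: $4,451.34 × 0.015 = $66.77
State unemployment insurance (employee share): $4,451.34 × 0.01 = $44.51
OASDI: $4,451.34 × 0.07 = $311.59
AD&D insurance premium: $145.42
Total deductions = $66.77 + $44.51 + $311.59 + $145.42 = $568.29
Net pay = $4,451.34 − $568.29 = $3,883.05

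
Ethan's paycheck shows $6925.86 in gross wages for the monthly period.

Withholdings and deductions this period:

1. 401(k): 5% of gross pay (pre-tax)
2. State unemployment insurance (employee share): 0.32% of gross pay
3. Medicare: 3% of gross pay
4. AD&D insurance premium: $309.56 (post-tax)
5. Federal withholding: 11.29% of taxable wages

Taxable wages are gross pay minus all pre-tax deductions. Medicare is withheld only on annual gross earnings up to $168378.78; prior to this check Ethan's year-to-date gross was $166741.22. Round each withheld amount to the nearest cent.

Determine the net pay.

401(k): $6925.86 × 0.05 = $346.29
Taxable wages = $6925.86 − $346.29 = $6579.57
Federal withholding: $6579.57 × 0.1129 = $742.83
State unemployment insurance (employee share): $6925.86 × 0.0032 = $22.16
Medicare: only $168378.78 − $166741.22 = $1637.56 of this check is subject → $1637.56 × 0.03 = $49.13
AD&D insurance premium: $309.56
Total deductions = $346.29 + $742.83 + $22.16 + $49.13 + $309.56 = $1469.97
Net pay = $6925.86 − $1469.97 = $5455.89

$5455.89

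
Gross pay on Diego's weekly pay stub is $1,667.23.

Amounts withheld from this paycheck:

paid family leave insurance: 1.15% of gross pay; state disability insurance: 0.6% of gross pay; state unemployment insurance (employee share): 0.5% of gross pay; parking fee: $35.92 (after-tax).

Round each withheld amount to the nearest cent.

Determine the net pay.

$1,593.80

Paid family leave insurance: $1,667.23 × 0.0115 = $19.17
State disability insurance: $1,667.23 × 0.006 = $10.00
State unemployment insurance (employee share): $1,667.23 × 0.005 = $8.34
Parking fee: $35.92
Total deductions = $19.17 + $10.00 + $8.34 + $35.92 = $73.43
Net pay = $1,667.23 − $73.43 = $1,593.80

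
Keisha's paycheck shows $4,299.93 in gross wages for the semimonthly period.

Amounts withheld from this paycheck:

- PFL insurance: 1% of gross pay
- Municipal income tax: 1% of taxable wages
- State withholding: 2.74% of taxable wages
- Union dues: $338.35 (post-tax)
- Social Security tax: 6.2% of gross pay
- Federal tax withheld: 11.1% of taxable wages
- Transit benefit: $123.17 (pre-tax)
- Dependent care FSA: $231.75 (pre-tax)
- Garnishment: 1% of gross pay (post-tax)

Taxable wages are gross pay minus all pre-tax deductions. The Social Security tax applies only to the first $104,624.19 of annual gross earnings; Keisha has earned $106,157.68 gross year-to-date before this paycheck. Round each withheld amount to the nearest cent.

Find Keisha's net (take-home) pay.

Dependent care FSA: $231.75
Transit benefit: $123.17
Pre-tax total = $231.75 + $123.17 = $354.92
Taxable wages = $4,299.93 − $354.92 = $3,945.01
Federal tax withheld: $3,945.01 × 0.111 = $437.90
Municipal income tax: $3,945.01 × 0.01 = $39.45
State withholding: $3,945.01 × 0.0274 = $108.09
Social Security tax: annual cap $104,624.19 already reached (YTD $106,157.68), so $0.00
PFL insurance: $4,299.93 × 0.01 = $43.00
Union dues: $338.35
Garnishment: $4,299.93 × 0.01 = $43.00
Total deductions = $231.75 + $123.17 + $437.90 + $39.45 + $108.09 + $0.00 + $43.00 + $338.35 + $43.00 = $1,364.71
Net pay = $4,299.93 − $1,364.71 = $2,935.22

$2,935.22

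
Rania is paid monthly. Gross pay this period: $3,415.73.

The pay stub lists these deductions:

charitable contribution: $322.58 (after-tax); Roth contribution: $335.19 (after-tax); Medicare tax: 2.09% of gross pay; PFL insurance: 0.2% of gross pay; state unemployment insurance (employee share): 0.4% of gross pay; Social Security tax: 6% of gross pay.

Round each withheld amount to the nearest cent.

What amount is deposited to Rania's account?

$2,461.14

Social Security tax: $3,415.73 × 0.06 = $204.94
State unemployment insurance (employee share): $3,415.73 × 0.004 = $13.66
PFL insurance: $3,415.73 × 0.002 = $6.83
Medicare tax: $3,415.73 × 0.0209 = $71.39
Roth contribution: $335.19
Charitable contribution: $322.58
Total deductions = $204.94 + $13.66 + $6.83 + $71.39 + $335.19 + $322.58 = $954.59
Net pay = $3,415.73 − $954.59 = $2,461.14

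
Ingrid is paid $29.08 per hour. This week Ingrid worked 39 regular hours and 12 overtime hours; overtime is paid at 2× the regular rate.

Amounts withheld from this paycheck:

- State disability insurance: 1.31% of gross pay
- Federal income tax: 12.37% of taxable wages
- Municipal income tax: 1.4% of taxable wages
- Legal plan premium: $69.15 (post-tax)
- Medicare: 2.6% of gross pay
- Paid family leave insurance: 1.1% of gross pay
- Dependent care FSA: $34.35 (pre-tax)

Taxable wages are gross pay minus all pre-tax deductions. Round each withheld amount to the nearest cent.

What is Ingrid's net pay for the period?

Regular pay: 39 × $29.08 = $1,134.12
Overtime pay: 12 × $29.08 × 2 = $697.92
Gross pay = $1,134.12 + $697.92 = $1,832.04
Dependent care FSA: $34.35
Taxable wages = $1,832.04 − $34.35 = $1,797.69
Federal income tax: $1,797.69 × 0.1237 = $222.37
Municipal income tax: $1,797.69 × 0.014 = $25.17
State disability insurance: $1,832.04 × 0.0131 = $24.00
Paid family leave insurance: $1,832.04 × 0.011 = $20.15
Medicare: $1,832.04 × 0.026 = $47.63
Legal plan premium: $69.15
Total deductions = $34.35 + $222.37 + $25.17 + $24.00 + $20.15 + $47.63 + $69.15 = $442.82
Net pay = $1,832.04 − $442.82 = $1,389.22

$1,389.22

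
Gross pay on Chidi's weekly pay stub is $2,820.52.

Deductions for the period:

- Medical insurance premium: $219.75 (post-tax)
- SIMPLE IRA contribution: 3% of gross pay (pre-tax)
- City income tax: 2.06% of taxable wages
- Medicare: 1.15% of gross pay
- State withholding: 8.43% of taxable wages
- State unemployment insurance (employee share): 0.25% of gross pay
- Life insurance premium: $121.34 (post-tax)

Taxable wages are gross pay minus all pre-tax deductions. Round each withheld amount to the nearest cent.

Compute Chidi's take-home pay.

$2,068.32

SIMPLE IRA contribution: $2,820.52 × 0.03 = $84.62
Taxable wages = $2,820.52 − $84.62 = $2,735.90
State withholding: $2,735.90 × 0.0843 = $230.64
City income tax: $2,735.90 × 0.0206 = $56.36
Medicare: $2,820.52 × 0.0115 = $32.44
State unemployment insurance (employee share): $2,820.52 × 0.0025 = $7.05
Medical insurance premium: $219.75
Life insurance premium: $121.34
Total deductions = $84.62 + $230.64 + $56.36 + $32.44 + $7.05 + $219.75 + $121.34 = $752.20
Net pay = $2,820.52 − $752.20 = $2,068.32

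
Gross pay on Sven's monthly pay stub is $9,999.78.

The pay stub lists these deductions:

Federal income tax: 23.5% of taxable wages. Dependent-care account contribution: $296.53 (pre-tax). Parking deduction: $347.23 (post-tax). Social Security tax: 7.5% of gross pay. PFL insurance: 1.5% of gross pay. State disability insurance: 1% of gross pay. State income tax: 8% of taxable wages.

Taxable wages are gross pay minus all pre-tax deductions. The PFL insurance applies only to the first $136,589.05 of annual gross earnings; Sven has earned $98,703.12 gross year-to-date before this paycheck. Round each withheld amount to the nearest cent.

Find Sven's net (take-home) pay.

Dependent-care account contribution: $296.53
Taxable wages = $9,999.78 − $296.53 = $9,703.25
Federal income tax: $9,703.25 × 0.235 = $2,280.26
State income tax: $9,703.25 × 0.08 = $776.26
PFL insurance: cap not yet reached, full $9,999.78 is subject → $9,999.78 × 0.015 = $150.00
State disability insurance: $9,999.78 × 0.01 = $100.00
Social Security tax: $9,999.78 × 0.075 = $749.98
Parking deduction: $347.23
Total deductions = $296.53 + $2,280.26 + $776.26 + $150.00 + $100.00 + $749.98 + $347.23 = $4,700.26
Net pay = $9,999.78 − $4,700.26 = $5,299.52

$5,299.52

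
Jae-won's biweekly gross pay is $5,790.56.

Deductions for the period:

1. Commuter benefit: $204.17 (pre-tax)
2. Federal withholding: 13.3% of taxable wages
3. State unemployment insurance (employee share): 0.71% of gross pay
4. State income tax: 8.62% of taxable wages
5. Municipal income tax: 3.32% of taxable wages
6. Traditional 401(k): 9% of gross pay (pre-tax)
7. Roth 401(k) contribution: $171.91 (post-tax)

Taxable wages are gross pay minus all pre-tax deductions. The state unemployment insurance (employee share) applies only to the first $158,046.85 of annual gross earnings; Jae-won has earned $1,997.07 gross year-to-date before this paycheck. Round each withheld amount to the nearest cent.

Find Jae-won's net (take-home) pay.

Commuter benefit: $204.17
Traditional 401(k): $5,790.56 × 0.09 = $521.15
Pre-tax total = $204.17 + $521.15 = $725.32
Taxable wages = $5,790.56 − $725.32 = $5,065.24
State income tax: $5,065.24 × 0.0862 = $436.62
Federal withholding: $5,065.24 × 0.133 = $673.68
Municipal income tax: $5,065.24 × 0.0332 = $168.17
State unemployment insurance (employee share): cap not yet reached, full $5,790.56 is subject → $5,790.56 × 0.0071 = $41.11
Roth 401(k) contribution: $171.91
Total deductions = $204.17 + $521.15 + $436.62 + $673.68 + $168.17 + $41.11 + $171.91 = $2,216.81
Net pay = $5,790.56 − $2,216.81 = $3,573.75

$3,573.75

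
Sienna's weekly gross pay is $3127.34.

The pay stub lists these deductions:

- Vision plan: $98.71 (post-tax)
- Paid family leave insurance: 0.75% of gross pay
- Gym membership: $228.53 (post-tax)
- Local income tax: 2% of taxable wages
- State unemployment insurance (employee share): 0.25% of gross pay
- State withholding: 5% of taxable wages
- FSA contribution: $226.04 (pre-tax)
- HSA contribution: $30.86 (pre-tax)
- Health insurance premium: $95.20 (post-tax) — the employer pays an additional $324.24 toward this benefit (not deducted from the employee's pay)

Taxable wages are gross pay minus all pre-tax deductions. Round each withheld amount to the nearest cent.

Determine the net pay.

FSA contribution: $226.04
HSA contribution: $30.86
Pre-tax total = $226.04 + $30.86 = $256.90
Taxable wages = $3127.34 − $256.90 = $2870.44
State withholding: $2870.44 × 0.05 = $143.52
Local income tax: $2870.44 × 0.02 = $57.41
State unemployment insurance (employee share): $3127.34 × 0.0025 = $7.82
Paid family leave insurance: $3127.34 × 0.0075 = $23.46
Vision plan: $98.71
Gym membership: $228.53
Health insurance premium: $95.20
(Employer's $324.24 toward health insurance premium is not withheld from the employee.)
Total deductions = $226.04 + $30.86 + $143.52 + $57.41 + $7.82 + $23.46 + $98.71 + $228.53 + $95.20 = $911.55
Net pay = $3127.34 − $911.55 = $2215.79

$2215.79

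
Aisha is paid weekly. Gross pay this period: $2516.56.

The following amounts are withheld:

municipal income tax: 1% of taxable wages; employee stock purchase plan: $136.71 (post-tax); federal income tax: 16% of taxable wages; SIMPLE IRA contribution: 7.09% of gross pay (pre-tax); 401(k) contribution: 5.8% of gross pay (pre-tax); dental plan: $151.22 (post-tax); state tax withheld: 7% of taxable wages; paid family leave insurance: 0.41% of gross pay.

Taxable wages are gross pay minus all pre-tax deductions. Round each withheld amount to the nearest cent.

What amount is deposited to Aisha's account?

SIMPLE IRA contribution: $2516.56 × 0.0709 = $178.42
401(k) contribution: $2516.56 × 0.058 = $145.96
Pre-tax total = $178.42 + $145.96 = $324.38
Taxable wages = $2516.56 − $324.38 = $2192.18
Municipal income tax: $2192.18 × 0.01 = $21.92
State tax withheld: $2192.18 × 0.07 = $153.45
Federal income tax: $2192.18 × 0.16 = $350.75
Paid family leave insurance: $2516.56 × 0.0041 = $10.32
Dental plan: $151.22
Employee stock purchase plan: $136.71
Total deductions = $178.42 + $145.96 + $21.92 + $153.45 + $350.75 + $10.32 + $151.22 + $136.71 = $1148.75
Net pay = $2516.56 − $1148.75 = $1367.81

$1367.81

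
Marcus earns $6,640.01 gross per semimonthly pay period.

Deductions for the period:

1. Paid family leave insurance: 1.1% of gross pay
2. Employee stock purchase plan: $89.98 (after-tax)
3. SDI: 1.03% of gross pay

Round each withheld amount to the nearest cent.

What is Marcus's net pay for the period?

Paid family leave insurance: $6,640.01 × 0.011 = $73.04
SDI: $6,640.01 × 0.0103 = $68.39
Employee stock purchase plan: $89.98
Total deductions = $73.04 + $68.39 + $89.98 = $231.41
Net pay = $6,640.01 − $231.41 = $6,408.60

$6,408.60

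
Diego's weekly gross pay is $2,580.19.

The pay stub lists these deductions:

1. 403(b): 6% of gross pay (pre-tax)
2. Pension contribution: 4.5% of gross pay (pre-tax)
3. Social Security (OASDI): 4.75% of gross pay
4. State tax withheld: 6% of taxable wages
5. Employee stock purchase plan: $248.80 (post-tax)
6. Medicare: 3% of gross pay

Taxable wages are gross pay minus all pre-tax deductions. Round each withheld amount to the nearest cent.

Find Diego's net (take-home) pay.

$1,721.94

403(b): $2,580.19 × 0.06 = $154.81
Pension contribution: $2,580.19 × 0.045 = $116.11
Pre-tax total = $154.81 + $116.11 = $270.92
Taxable wages = $2,580.19 − $270.92 = $2,309.27
State tax withheld: $2,309.27 × 0.06 = $138.56
Medicare: $2,580.19 × 0.03 = $77.41
Social Security (OASDI): $2,580.19 × 0.0475 = $122.56
Employee stock purchase plan: $248.80
Total deductions = $154.81 + $116.11 + $138.56 + $77.41 + $122.56 + $248.80 = $858.25
Net pay = $2,580.19 − $858.25 = $1,721.94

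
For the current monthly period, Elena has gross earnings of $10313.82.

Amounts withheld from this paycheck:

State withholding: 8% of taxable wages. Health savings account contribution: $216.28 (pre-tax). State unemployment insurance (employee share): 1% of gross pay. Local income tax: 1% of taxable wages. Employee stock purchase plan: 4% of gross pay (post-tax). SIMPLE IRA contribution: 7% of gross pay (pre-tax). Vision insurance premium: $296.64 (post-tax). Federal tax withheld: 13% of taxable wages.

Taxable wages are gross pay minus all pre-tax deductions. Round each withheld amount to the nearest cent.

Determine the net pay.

Health savings account contribution: $216.28
SIMPLE IRA contribution: $10313.82 × 0.07 = $721.97
Pre-tax total = $216.28 + $721.97 = $938.25
Taxable wages = $10313.82 − $938.25 = $9375.57
Federal tax withheld: $9375.57 × 0.13 = $1218.82
Local income tax: $9375.57 × 0.01 = $93.76
State withholding: $9375.57 × 0.08 = $750.05
State unemployment insurance (employee share): $10313.82 × 0.01 = $103.14
Employee stock purchase plan: $10313.82 × 0.04 = $412.55
Vision insurance premium: $296.64
Total deductions = $216.28 + $721.97 + $1218.82 + $93.76 + $750.05 + $103.14 + $412.55 + $296.64 = $3813.21
Net pay = $10313.82 − $3813.21 = $6500.61

$6500.61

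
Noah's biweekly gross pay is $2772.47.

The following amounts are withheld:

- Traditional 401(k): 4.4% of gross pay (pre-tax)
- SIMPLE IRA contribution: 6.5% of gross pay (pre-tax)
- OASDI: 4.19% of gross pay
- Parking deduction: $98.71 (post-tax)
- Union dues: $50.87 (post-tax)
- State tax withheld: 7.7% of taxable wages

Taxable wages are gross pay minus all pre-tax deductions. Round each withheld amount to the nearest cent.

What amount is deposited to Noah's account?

$2014.31

Traditional 401(k): $2772.47 × 0.044 = $121.99
SIMPLE IRA contribution: $2772.47 × 0.065 = $180.21
Pre-tax total = $121.99 + $180.21 = $302.20
Taxable wages = $2772.47 − $302.20 = $2470.27
State tax withheld: $2470.27 × 0.077 = $190.21
OASDI: $2772.47 × 0.0419 = $116.17
Union dues: $50.87
Parking deduction: $98.71
Total deductions = $121.99 + $180.21 + $190.21 + $116.17 + $50.87 + $98.71 = $758.16
Net pay = $2772.47 − $758.16 = $2014.31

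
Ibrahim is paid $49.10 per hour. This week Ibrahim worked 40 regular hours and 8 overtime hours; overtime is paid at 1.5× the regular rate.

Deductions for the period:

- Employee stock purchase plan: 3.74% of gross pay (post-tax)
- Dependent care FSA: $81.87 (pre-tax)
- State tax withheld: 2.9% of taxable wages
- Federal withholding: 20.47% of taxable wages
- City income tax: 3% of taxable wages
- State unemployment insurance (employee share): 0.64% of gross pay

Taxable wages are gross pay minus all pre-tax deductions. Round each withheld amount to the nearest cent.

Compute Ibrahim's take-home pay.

$1,707.81

Regular pay: 40 × $49.10 = $1,964.00
Overtime pay: 8 × $49.10 × 1.5 = $589.20
Gross pay = $1,964.00 + $589.20 = $2,553.20
Dependent care FSA: $81.87
Taxable wages = $2,553.20 − $81.87 = $2,471.33
City income tax: $2,471.33 × 0.03 = $74.14
Federal withholding: $2,471.33 × 0.2047 = $505.88
State tax withheld: $2,471.33 × 0.029 = $71.67
State unemployment insurance (employee share): $2,553.20 × 0.0064 = $16.34
Employee stock purchase plan: $2,553.20 × 0.0374 = $95.49
Total deductions = $81.87 + $74.14 + $505.88 + $71.67 + $16.34 + $95.49 = $845.39
Net pay = $2,553.20 − $845.39 = $1,707.81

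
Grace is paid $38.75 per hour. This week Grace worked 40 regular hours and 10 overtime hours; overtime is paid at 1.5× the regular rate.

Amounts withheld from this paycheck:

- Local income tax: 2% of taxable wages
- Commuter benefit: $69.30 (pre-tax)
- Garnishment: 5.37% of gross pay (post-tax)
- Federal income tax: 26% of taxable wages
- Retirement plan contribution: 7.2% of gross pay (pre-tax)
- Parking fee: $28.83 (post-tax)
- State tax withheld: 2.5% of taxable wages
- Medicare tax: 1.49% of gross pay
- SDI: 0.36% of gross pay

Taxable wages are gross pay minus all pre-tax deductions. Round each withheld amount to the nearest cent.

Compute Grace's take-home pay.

$1,143.70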